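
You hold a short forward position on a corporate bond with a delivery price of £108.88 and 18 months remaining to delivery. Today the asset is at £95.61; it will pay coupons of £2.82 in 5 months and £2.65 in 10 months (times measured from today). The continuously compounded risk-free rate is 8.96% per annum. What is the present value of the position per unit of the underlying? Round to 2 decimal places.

PV(remaining coupons) I = 2.82·e^(−0.0896·5/12) + 2.65·e^(−0.0896·10/12) = 5.1760
Current forward F = (S − I)·e^(rT) = (95.61 − 5.1760)·e^(0.0896·18/12) = 90.4340 × 1.143850 = 103.4429
Value (long) = (F − K)·e^(−rT) = (103.4429 − 108.88) × 0.874240 = -4.7533
Short position value = −(long value) = £4.75

£4.75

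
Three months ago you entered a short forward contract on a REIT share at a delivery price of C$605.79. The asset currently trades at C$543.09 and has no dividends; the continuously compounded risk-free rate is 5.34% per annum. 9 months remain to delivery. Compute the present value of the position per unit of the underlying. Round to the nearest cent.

C$38.92

Current fair forward for the remaining 9 months: F = S·e^(r·T), r = 0.0534
F = 543.09 · e^(0.0534 × 9/12) = 543.09 × 1.040863 = 565.2823
Value of long forward = (F − K)·e^(−rT) = (565.2823 − 605.79) · e^(−0.0534·9/12)
= -40.5077 × 0.960741 = -38.92
Short position value = −(long value) = C$38.92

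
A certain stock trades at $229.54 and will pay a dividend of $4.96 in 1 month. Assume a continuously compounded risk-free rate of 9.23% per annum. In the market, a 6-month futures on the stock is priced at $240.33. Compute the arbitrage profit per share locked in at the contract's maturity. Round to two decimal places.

$5.10 per share

PV(dividends) I = 4.96·e^(−0.0923·1/12) = 4.9220
Fair futures F* = (S − I)·e^(rT) = (229.54 − 4.9220)·e^0.046150 = 224.6180 × 1.047231 = 235.2269
Market $240.33 > fair 235.2269: forward overpriced → cash-and-carry (borrow at r, buy the stock and collect the dividends, short the forward).
Profit at T = |F_mkt − F*| = |240.33 − 235.2269| = $5.10 per share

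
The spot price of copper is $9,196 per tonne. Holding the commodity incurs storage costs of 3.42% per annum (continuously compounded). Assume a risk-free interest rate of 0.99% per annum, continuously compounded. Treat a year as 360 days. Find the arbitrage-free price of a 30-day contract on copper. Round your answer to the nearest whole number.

$9,230 per tonne

Net carry = r + u − y = 0.0099 + 0.0342 − 0.0000 = 0.0441
F = S·e^((r+u−y)T) = 9196 · e^(0.0441 × 30/360) = 9196 · e^0.003675
= 9196 × 1.003682 = $9,230 per tonne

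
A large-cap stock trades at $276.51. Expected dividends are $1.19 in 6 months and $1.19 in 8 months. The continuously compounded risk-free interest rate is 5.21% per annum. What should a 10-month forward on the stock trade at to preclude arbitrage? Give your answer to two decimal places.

$286.37

PV(dividends) I = 1.19·e^(−0.0521·6/12) + 1.19·e^(−0.0521·8/12)
I = 1.1594 + 1.1494 = 2.3088
F = (S − I)·e^(rT) = (276.51 − 2.3088) · e^(0.0521·10/12)
= 274.2012 · e^0.043417 = 274.2012 × 1.044373 = $286.37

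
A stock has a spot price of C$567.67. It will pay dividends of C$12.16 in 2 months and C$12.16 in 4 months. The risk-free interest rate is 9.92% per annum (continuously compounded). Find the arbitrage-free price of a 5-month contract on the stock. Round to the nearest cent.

C$566.90

PV(dividends) I = 12.16·e^(−0.0992·2/12) + 12.16·e^(−0.0992·4/12)
I = 11.9606 + 11.7645 = 23.7251
F = (S − I)·e^(rT) = (567.67 − 23.7251) · e^(0.0992·5/12)
= 543.9449 · e^0.041333 = 543.9449 × 1.042199 = C$566.90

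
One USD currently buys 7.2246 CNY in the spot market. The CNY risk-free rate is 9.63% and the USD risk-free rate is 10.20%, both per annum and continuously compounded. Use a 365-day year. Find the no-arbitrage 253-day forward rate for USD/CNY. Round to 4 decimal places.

7.1961

F = S·e^((r_CNY − r_USD)T) = 7.2246 · e^((0.0963 − 0.1020) × 253/365)
= 7.2246 · e^-0.003951 = 7.2246 × 0.996057
F = 7.1961 CNY per USD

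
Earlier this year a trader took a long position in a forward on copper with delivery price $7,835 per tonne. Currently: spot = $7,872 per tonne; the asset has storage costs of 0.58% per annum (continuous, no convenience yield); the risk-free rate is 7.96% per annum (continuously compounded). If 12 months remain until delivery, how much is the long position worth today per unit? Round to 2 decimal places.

$682.28 per tonne

Current fair forward for the remaining 12 months: F = S·e^((r + u)·T), (r + u) = 0.0796 + 0.0058 = 0.0854
F = 7872 · e^(0.0854 × 12/12) = 7872 × 1.08915264 = 8573.8096
Value of long forward = (F − K)·e^(−rT) = (8573.8096 − 7835) · e^(−0.0796·12/12)
= 738.8096 × 0.92348567 = 682.28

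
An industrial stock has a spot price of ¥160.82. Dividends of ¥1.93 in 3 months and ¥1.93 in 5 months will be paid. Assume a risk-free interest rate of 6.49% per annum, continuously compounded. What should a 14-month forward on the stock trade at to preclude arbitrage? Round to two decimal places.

¥169.40

PV(dividends) I = 1.93·e^(−0.0649·3/12) + 1.93·e^(−0.0649·5/12)
I = 1.8989 + 1.8785 = 3.7774
F = (S − I)·e^(rT) = (160.82 − 3.7774) · e^(0.0649·14/12)
= 157.0426 · e^0.075717 = 157.0426 × 1.078657 = ¥169.40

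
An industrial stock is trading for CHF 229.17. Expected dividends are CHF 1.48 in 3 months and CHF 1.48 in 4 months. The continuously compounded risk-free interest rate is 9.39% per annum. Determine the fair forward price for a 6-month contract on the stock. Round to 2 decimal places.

PV(dividends) I = 1.48·e^(−0.0939·3/12) + 1.48·e^(−0.0939·4/12)
I = 1.4457 + 1.4344 = 2.8801
F = (S − I)·e^(rT) = (229.17 − 2.8801) · e^(0.0939·6/12)
= 226.2899 · e^0.046950 = 226.2899 × 1.048070 = CHF 237.17

CHF 237.17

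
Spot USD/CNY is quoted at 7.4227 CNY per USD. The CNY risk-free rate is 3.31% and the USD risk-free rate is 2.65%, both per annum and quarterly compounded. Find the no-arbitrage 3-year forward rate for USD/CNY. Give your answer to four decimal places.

7.5700

By covered interest parity, F = S · (1+r_CNY/4)^(4T) / (1+r_USD/4)^(4T)
= 7.4227 × 1.103946 / 1.082462 = 7.4227 × 1.019847
F = 7.5700 CNY per USD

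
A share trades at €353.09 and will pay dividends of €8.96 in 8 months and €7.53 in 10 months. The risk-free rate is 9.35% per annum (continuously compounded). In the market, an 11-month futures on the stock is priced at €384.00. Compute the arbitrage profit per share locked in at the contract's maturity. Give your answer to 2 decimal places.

PV(dividends) I = 8.96·e^(−0.0935·8/12) + 7.53·e^(−0.0935·10/12) = 15.3841
Fair futures F* = (S − I)·e^(rT) = (353.09 − 15.3841)·e^0.085708 = 337.7059 × 1.089488 = 367.9265
Market €384.00 > fair 367.9265: forward overpriced → cash-and-carry (borrow at r, buy the stock and collect the dividends, short the forward).
Profit at T = |F_mkt − F*| = |384.00 − 367.9265| = €16.07 per share

€16.07 per share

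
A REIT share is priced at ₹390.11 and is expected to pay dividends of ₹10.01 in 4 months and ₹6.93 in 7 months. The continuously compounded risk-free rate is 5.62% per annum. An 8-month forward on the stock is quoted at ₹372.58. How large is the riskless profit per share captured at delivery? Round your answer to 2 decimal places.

PV(dividends) I = 10.01·e^(−0.0562·4/12) + 6.93·e^(−0.0562·7/12) = 16.5307
Fair forward F* = (S − I)·e^(rT) = (390.11 − 16.5307)·e^0.037467 = 373.5793 × 1.038178 = 387.8418
Market ₹372.58 < fair 387.8418: forward underpriced → reverse cash-and-carry (short the stock, invest proceeds at r, pay the dividends, go long the forward).
Profit at T = |F_mkt − F*| = |372.58 − 387.8418| = ₹15.26 per share

₹15.26 per share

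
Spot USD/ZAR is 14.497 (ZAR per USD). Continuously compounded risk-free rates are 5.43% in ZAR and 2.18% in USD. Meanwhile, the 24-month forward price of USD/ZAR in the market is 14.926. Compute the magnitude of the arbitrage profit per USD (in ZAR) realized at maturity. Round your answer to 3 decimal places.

Fair forward: F* = S·e^(carry·T), with carry = (r_ZAR − r_USD) = 0.0543 − 0.0218 = 0.0325
F* = 14.497 · e^(0.0325 × 24/12) = 14.497 · e^0.065000 = 14.497 × 1.067159 = 15.4706
Market 14.926 < fair 15.4706: forward underpriced → reverse cash-and-carry (short spot, go long the forward).
At maturity, profit = |F_mkt − F*| = |14.926 − 15.4706| = 0.545 per USD (in ZAR)

0.545 per USD (in ZAR)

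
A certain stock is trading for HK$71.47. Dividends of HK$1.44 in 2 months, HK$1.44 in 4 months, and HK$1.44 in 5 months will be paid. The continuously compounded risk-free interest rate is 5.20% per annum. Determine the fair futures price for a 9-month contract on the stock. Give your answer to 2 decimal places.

PV(dividends) I = 1.44·e^(−0.0520·2/12) + 1.44·e^(−0.0520·4/12) + 1.44·e^(−0.0520·5/12)
I = 1.4276 + 1.4153 + 1.4091 = 4.2520
F = (S − I)·e^(rT) = (71.47 − 4.2520) · e^(0.0520·9/12)
= 67.2180 · e^0.039000 = 67.2180 × 1.039770 = HK$69.89

HK$69.89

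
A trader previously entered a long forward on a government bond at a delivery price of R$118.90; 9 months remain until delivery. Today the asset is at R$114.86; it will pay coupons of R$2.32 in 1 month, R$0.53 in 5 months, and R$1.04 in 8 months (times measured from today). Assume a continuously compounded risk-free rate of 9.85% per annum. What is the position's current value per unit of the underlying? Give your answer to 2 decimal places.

PV(remaining coupons) I = 2.32·e^(−0.0985·1/12) + 0.53·e^(−0.0985·5/12) + 1.04·e^(−0.0985·8/12) = 3.7836
Current forward F = (S − I)·e^(rT) = (114.86 − 3.7836)·e^(0.0985·9/12) = 111.0764 × 1.076672 = 119.5928
Value (long) = (F − K)·e^(−rT) = (119.5928 − 118.90) × 0.928788 = 0.6435
Value = R$0.64

R$0.64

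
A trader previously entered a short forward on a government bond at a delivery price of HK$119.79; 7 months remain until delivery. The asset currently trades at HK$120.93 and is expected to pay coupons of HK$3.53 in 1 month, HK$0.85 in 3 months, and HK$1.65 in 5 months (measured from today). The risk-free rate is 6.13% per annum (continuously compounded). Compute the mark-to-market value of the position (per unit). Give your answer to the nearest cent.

HK$0.61

PV(remaining coupons) I = 3.53·e^(−0.0613·1/12) + 0.85·e^(−0.0613·3/12) + 1.65·e^(−0.0613·5/12) = 5.9575
Current forward F = (S − I)·e^(rT) = (120.93 − 5.9575)·e^(0.0613·7/12) = 114.9725 × 1.036405 = 119.1581
Value (long) = (F − K)·e^(−rT) = (119.1581 − 119.79) × 0.964873 = -0.6097
Short position value = −(long value) = HK$0.61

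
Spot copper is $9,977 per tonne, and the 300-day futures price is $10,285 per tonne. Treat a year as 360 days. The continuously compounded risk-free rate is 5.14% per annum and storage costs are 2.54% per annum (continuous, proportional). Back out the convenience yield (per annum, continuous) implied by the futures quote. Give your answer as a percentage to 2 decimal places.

4.03%

F = S·e^((r+u−y)T) ⇒ (r+u−y) = ln(F/S)/T
ln(10285/9977) = 0.030404; /T ⇒ 0.036485
y = r + u − ln(F/S)/T = 0.0514 + 0.0254 − 0.036485 = 0.040315
y = 4.03%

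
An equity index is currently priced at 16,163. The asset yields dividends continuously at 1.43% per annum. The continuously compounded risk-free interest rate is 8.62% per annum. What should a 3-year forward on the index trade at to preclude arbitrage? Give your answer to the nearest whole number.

F = S·e^((r − q)T) = 16163 · e^((0.0862 − 0.0143) × 3)
= 16163 · e^0.215700 = 16163 × 1.240730
F = 20,054

20,054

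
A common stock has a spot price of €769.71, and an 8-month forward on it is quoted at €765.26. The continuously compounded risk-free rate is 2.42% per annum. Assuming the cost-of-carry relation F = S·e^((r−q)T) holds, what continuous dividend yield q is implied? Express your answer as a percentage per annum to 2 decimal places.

3.29%

From F = S·e^((r−q)T): (r − q) = ln(F/S)/T
ln(765.26/769.71) = ln(0.994219) = -0.005798
(r − q) = -0.005798 / (8/12) = -0.008697
q = r − ln(F/S)/T = 0.0242 + 0.008697 = 0.032897
q = 3.29%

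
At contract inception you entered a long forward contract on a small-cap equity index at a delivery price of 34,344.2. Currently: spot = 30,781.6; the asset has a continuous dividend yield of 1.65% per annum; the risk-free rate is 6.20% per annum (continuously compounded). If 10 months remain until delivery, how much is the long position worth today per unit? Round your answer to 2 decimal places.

-2253.56

Current fair forward for the remaining 10 months: F = S·e^((r − q)·T), (r − q) = 0.0620 − 0.0165 = 0.0455
F = 30781.6 · e^(0.0455 × 10/12) = 30781.6 × 1.03864468 = 31971.1451
Value of long forward = (F − K)·e^(−rT) = (31971.1451 − 34344.2) · e^(−0.0620·10/12)
= -2373.0549 × 0.94964536 = -2253.56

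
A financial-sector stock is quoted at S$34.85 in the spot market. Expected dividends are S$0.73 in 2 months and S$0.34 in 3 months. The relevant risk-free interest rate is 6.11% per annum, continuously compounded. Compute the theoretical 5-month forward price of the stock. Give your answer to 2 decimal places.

PV(dividends) I = 0.73·e^(−0.0611·2/12) + 0.34·e^(−0.0611·3/12)
I = 0.7226 + 0.3348 = 1.0574
F = (S − I)·e^(rT) = (34.85 − 1.0574) · e^(0.0611·5/12)
= 33.7926 · e^0.025458 = 33.7926 × 1.025785 = S$34.66

S$34.66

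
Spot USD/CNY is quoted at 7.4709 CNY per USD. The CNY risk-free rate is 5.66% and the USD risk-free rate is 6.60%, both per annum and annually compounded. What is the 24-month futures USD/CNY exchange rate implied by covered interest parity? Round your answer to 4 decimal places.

7.3397

By covered interest parity, F = S · (1+r_CNY)^T / (1+r_USD)^T
= 7.4709 × 1.116404 / 1.136356 = 7.4709 × 0.982442
F = 7.3397 CNY per USD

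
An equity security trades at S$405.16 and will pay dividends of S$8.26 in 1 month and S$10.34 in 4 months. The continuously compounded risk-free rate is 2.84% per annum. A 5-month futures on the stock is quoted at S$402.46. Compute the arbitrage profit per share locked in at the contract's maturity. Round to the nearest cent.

PV(dividends) I = 8.26·e^(−0.0284·1/12) + 10.34·e^(−0.0284·4/12) = 18.4831
Fair futures F* = (S − I)·e^(rT) = (405.16 − 18.4831)·e^0.011833 = 386.6769 × 1.011903 = 391.2795
Market S$402.46 > fair 391.2795: forward overpriced → cash-and-carry (borrow at r, buy the stock and collect the dividends, short the forward).
Profit at T = |F_mkt − F*| = |402.46 − 391.2795| = S$11.18 per share

S$11.18 per share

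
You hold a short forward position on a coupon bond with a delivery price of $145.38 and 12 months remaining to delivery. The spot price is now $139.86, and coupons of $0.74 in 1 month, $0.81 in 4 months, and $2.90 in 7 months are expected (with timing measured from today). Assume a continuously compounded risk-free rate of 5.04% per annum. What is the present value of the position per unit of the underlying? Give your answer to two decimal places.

PV(remaining coupons) I = 0.74·e^(−0.0504·1/12) + 0.81·e^(−0.0504·4/12) + 2.90·e^(−0.0504·7/12) = 4.3494
Current forward F = (S − I)·e^(rT) = (139.86 − 4.3494)·e^(0.0504·12/12) = 135.5106 × 1.051692 = 142.5154
Value (long) = (F − K)·e^(−rT) = (142.5154 − 145.38) × 0.950849 = -2.7238
Short position value = −(long value) = $2.72

$2.72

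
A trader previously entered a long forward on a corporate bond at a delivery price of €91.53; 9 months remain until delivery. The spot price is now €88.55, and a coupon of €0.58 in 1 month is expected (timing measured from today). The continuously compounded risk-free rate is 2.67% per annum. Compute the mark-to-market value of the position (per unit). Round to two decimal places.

-€1.74

PV(remaining coupons) I = 0.58·e^(−0.0267·1/12) = 0.5787
Current forward F = (S − I)·e^(rT) = (88.55 − 0.5787)·e^(0.0267·9/12) = 87.9713 × 1.020227 = 89.7507
Value (long) = (F − K)·e^(−rT) = (89.7507 − 91.53) × 0.980174 = -1.7440
Value = -€1.74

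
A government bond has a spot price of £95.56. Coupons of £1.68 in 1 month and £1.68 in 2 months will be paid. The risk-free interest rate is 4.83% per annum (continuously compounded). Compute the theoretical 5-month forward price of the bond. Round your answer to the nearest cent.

£94.09

PV(coupons) I = 1.68·e^(−0.0483·1/12) + 1.68·e^(−0.0483·2/12)
I = 1.6733 + 1.6665 = 3.3398
F = (S − I)·e^(rT) = (95.56 − 3.3398) · e^(0.0483·5/12)
= 92.2202 · e^0.020125 = 92.2202 × 1.020329 = £94.09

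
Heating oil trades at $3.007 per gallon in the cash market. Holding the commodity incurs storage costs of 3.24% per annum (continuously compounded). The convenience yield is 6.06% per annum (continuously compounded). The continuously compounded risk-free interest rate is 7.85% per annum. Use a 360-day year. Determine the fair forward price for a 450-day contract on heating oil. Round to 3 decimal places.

$3.202 per gallon

Net carry = r + u − y = 0.0785 + 0.0324 − 0.0606 = 0.0503
F = S·e^((r+u−y)T) = 3.007 · e^(0.0503 × 450/360) = 3.007 · e^0.062875
= 3.007 × 1.064894 = $3.202 per gallon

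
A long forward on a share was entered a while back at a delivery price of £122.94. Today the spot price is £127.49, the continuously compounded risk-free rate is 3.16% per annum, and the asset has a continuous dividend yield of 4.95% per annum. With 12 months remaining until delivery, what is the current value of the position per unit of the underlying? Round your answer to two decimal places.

£2.22

Current fair forward for the remaining 12 months: F = S·e^((r − q)·T), (r − q) = 0.0316 − 0.0495 = -0.0179
F = 127.49 · e^(-0.0179 × 12/12) = 127.49 × 0.982259 = 125.2282
Value of long forward = (F − K)·e^(−rT) = (125.2282 − 122.94) · e^(−0.0316·12/12)
= 2.2882 × 0.968894 = 2.22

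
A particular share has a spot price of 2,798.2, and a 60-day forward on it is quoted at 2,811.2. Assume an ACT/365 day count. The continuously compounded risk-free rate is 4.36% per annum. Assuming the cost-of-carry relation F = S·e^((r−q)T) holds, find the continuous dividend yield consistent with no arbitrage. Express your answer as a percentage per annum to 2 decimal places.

1.54%

From F = S·e^((r−q)T): (r − q) = ln(F/S)/T
ln(2811.2/2798.2) = ln(1.004646) = 0.004635
(r − q) = 0.004635 / (60/365) = 0.028196
q = r − ln(F/S)/T = 0.0436 − 0.028196 = 0.015404
q = 1.54%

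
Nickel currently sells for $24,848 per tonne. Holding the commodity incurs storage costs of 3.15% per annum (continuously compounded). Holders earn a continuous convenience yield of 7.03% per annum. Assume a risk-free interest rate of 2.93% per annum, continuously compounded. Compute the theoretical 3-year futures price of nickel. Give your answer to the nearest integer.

Net carry = r + u − y = 0.0293 + 0.0315 − 0.0703 = -0.0095
F = S·e^((r+u−y)T) = 24848 · e^(-0.0095 × 3) = 24848 · e^-0.028500
= 24848 × 0.971902 = $24,150 per tonne

$24,150 per tonne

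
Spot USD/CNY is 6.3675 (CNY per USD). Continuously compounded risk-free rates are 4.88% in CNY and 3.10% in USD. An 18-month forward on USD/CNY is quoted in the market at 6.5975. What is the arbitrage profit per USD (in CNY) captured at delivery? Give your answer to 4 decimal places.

0.0577 per USD (in CNY)

Fair forward: F* = S·e^(carry·T), with carry = (r_CNY − r_USD) = 0.0488 − 0.0310 = 0.0178
F* = 6.3675 · e^(0.0178 × 18/12) = 6.3675 · e^0.026700 = 6.3675 × 1.027060 = 6.5398
Market 6.5975 > fair 6.5398: forward overpriced → cash-and-carry (buy spot, short the forward).
At maturity, profit = |F_mkt − F*| = |6.5975 − 6.5398| = 0.0577 per USD (in CNY)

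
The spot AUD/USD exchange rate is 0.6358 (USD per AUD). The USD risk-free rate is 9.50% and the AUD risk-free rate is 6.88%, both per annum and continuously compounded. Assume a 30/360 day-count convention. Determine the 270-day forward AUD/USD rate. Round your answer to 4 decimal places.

0.6484

F = S·e^((r_USD − r_AUD)T) = 0.6358 · e^((0.0950 − 0.0688) × 270/360)
= 0.6358 · e^0.019650 = 0.6358 × 1.019844
F = 0.6484 USD per AUD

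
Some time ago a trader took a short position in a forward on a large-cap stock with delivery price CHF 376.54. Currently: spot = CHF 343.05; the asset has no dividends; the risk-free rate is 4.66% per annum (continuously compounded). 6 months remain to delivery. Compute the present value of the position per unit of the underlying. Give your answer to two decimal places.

Current fair forward for the remaining 6 months: F = S·e^(r·T), r = 0.0466
F = 343.05 · e^(0.0466 × 6/12) = 343.05 × 1.023574 = 351.1371
Value of long forward = (F − K)·e^(−rT) = (351.1371 − 376.54) · e^(−0.0466·6/12)
= -25.4029 × 0.976969 = -24.82
Short position value = −(long value) = CHF 24.82

CHF 24.82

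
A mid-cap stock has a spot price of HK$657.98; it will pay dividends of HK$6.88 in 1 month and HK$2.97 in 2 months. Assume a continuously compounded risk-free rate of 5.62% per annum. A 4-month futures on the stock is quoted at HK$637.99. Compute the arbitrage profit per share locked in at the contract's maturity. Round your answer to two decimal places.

HK$22.46 per share

PV(dividends) I = 6.88·e^(−0.0562·1/12) + 2.97·e^(−0.0562·2/12) = 9.7902
Fair futures F* = (S − I)·e^(rT) = (657.98 − 9.7902)·e^0.018733 = 648.1898 × 1.018910 = 660.4471
Market HK$637.99 < fair 660.4471: forward underpriced → reverse cash-and-carry (short the stock, invest proceeds at r, pay the dividends, go long the forward).
Profit at T = |F_mkt − F*| = |637.99 − 660.4471| = HK$22.46 per share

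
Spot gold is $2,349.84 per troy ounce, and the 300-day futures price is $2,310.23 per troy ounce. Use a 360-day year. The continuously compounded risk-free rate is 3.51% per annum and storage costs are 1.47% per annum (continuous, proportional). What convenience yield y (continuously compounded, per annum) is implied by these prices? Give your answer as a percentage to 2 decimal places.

7.02%

F = S·e^((r+u−y)T) ⇒ (r+u−y) = ln(F/S)/T
ln(2310.23/2349.84) = -0.017000; /T ⇒ -0.020400
y = r + u − ln(F/S)/T = 0.0351 + 0.0147 + 0.020400 = 0.070200
y = 7.02%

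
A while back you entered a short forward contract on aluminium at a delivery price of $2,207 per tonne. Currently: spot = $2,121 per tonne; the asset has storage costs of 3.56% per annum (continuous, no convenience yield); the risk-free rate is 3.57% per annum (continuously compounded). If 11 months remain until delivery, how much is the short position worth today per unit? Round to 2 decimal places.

-$55.41 per tonne

Current fair forward for the remaining 11 months: F = S·e^((r + u)·T), (r + u) = 0.0357 + 0.0356 = 0.0713
F = 2121 · e^(0.0713 × 11/12) = 2121 × 1.06754149 = 2264.2555
Value of long forward = (F − K)·e^(−rT) = (2264.2555 − 2207) · e^(−0.0357·11/12)
= 57.2555 × 0.96780467 = 55.41
Short position value = −(long value) = -$55.41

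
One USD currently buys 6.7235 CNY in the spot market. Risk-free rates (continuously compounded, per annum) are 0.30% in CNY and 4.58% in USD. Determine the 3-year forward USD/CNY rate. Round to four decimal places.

5.9133

F = S·e^((r_CNY − r_USD)T) = 6.7235 · e^((0.0030 − 0.0458) × 3)
= 6.7235 · e^-0.128400 = 6.7235 × 0.879502
F = 5.9133 CNY per USD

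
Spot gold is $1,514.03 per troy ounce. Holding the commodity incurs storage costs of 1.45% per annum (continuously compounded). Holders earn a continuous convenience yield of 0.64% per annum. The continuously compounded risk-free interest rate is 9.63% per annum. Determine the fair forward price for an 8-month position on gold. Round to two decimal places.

$1,623.16 per troy ounce

Net carry = r + u − y = 0.0963 + 0.0145 − 0.0064 = 0.1044
F = S·e^((r+u−y)T) = 1514.03 · e^(0.1044 × 8/12) = 1514.03 · e^0.06960000
= 1514.03 × 1.07207926 = $1,623.16 per troy ounce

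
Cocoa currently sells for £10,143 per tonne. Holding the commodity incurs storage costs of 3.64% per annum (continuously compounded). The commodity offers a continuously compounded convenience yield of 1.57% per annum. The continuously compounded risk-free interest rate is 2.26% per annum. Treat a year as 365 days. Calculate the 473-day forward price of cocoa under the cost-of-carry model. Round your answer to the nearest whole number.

Net carry = r + u − y = 0.0226 + 0.0364 − 0.0157 = 0.0433
F = S·e^((r+u−y)T) = 10143 · e^(0.0433 × 473/365) = 10143 · e^0.056112
= 10143 × 1.057716 = £10,728 per tonne

£10,728 per tonne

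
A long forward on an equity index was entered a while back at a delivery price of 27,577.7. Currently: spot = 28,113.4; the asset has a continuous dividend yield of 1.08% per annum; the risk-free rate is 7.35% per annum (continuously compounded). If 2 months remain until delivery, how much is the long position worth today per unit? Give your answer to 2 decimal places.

820.91

Current fair forward for the remaining 2 months: F = S·e^((r − q)·T), (r − q) = 0.0735 − 0.0108 = 0.0627
F = 28113.4 · e^(0.0627 × 2/12) = 28113.4 × 1.01050479 = 28408.7254
Value of long forward = (F − K)·e^(−rT) = (28408.7254 − 27577.7) · e^(−0.0735·2/12)
= 831.0254 × 0.98782473 = 820.91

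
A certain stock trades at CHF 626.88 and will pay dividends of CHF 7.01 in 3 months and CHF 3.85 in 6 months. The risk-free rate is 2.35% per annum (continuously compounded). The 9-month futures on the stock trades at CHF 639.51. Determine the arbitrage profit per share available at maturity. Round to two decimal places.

CHF 12.45 per share

PV(dividends) I = 7.01·e^(−0.0235·3/12) + 3.85·e^(−0.0235·6/12) = 10.7740
Fair futures F* = (S − I)·e^(rT) = (626.88 − 10.7740)·e^0.017625 = 616.1060 × 1.017781 = 627.0610
Market CHF 639.51 > fair 627.0610: forward overpriced → cash-and-carry (borrow at r, buy the stock and collect the dividends, short the forward).
Profit at T = |F_mkt − F*| = |639.51 − 627.0610| = CHF 12.45 per share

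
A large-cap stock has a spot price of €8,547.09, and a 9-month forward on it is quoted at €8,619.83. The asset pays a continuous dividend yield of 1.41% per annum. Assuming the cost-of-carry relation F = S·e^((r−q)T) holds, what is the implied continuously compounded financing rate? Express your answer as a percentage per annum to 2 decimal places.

From F = S·e^((r−q)T): (r − q) = ln(F/S)/T
ln(8619.83/8547.09) = ln(1.008510) = 0.008474
(r − q) = 0.008474 / (9/12) = 0.011299
r = ln(F/S)/T + q = 0.011299 + 0.0141 = 0.025399
r = 2.54%

2.54%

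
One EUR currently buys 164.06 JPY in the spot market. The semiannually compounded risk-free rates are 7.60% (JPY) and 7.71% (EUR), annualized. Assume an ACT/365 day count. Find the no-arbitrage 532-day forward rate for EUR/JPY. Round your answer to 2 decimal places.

By covered interest parity, F = S · (1+r_JPY/2)^(2T) / (1+r_EUR/2)^(2T)
= 164.06 × 1.114850 / 1.116573 = 164.06 × 0.998457
F = 163.81 JPY per EUR

163.81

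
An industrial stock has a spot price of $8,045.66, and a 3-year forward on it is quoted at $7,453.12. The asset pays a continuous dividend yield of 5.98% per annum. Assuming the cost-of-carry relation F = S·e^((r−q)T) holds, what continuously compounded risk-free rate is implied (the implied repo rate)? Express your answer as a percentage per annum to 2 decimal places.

3.43%

From F = S·e^((r−q)T): (r − q) = ln(F/S)/T
ln(7453.12/8045.66) = ln(0.926353) = -0.076500
(r − q) = -0.076500 / (3) = -0.025500
r = ln(F/S)/T + q = -0.025500 + 0.0598 = 0.034300
r = 3.43%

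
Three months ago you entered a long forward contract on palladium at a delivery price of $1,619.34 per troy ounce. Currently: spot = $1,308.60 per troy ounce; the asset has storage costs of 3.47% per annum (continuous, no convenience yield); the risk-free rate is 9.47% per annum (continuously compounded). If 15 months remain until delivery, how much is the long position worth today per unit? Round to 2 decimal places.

-$71.95 per troy ounce

Current fair forward for the remaining 15 months: F = S·e^((r + u)·T), (r + u) = 0.0947 + 0.0347 = 0.1294
F = 1308.60 · e^(0.1294 × 15/12) = 1308.60 × 1.17556631 = 1538.3461
Value of long forward = (F − K)·e^(−rT) = (1538.3461 − 1619.34) · e^(−0.0947·15/12)
= -80.9939 × 0.88836285 = -71.95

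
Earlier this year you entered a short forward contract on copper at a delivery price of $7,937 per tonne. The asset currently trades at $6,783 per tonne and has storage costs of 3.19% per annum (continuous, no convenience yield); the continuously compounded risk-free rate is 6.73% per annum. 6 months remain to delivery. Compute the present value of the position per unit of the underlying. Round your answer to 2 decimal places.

Current fair forward for the remaining 6 months: F = S·e^((r + u)·T), (r + u) = 0.0673 + 0.0319 = 0.0992
F = 6783 · e^(0.0992 × 6/12) = 6783 × 1.05085067 = 7127.9201
Value of long forward = (F − K)·e^(−rT) = (7127.9201 − 7937) · e^(−0.0673·6/12)
= -809.0799 × 0.96690986 = -782.31
Short position value = −(long value) = $782.31

$782.31 per tonne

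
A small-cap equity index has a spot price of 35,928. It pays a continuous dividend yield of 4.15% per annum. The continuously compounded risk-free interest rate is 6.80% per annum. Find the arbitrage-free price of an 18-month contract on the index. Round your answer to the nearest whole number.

37,385

F = S·e^((r − q)T) = 35928 · e^((0.0680 − 0.0415) × 18/12)
= 35928 · e^0.039750 = 35928 × 1.040551
F = 37,385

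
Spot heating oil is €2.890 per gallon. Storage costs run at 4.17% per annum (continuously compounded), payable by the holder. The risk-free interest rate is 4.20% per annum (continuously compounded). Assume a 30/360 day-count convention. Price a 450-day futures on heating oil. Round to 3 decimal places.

€3.209 per gallon

Net carry = r + u − y = 0.0420 + 0.0417 − 0.0000 = 0.0837
F = S·e^((r+u−y)T) = 2.890 · e^(0.0837 × 450/360) = 2.890 · e^0.104625
= 2.890 × 1.110294 = €3.209 per gallon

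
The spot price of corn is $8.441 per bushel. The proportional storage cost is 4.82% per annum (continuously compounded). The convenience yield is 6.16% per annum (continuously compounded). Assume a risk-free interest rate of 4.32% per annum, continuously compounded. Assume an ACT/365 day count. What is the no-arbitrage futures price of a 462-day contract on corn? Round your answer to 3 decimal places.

$8.765 per bushel

Net carry = r + u − y = 0.0432 + 0.0482 − 0.0616 = 0.0298
F = S·e^((r+u−y)T) = 8.441 · e^(0.0298 × 462/365) = 8.441 · e^0.037719
= 8.441 × 1.038439 = $8.765 per bushel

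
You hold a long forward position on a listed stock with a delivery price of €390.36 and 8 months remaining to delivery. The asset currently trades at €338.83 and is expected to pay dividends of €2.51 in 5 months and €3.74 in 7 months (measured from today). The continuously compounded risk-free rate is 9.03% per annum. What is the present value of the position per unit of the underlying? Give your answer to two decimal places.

-€34.69

PV(remaining dividends) I = 2.51·e^(−0.0903·5/12) + 3.74·e^(−0.0903·7/12) = 5.9654
Current forward F = (S − I)·e^(rT) = (338.83 − 5.9654)·e^(0.0903·8/12) = 332.8646 × 1.062049 = 353.5185
Value (long) = (F − K)·e^(−rT) = (353.5185 − 390.36) × 0.941576 = -34.6891
Value = -€34.69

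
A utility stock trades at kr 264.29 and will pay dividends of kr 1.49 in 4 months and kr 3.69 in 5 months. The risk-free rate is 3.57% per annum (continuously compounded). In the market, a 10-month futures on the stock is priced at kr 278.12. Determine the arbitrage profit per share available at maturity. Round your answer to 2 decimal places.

kr 11.11 per share

PV(dividends) I = 1.49·e^(−0.0357·4/12) + 3.69·e^(−0.0357·5/12) = 5.1079
Fair futures F* = (S − I)·e^(rT) = (264.29 − 5.1079)·e^0.029750 = 259.1821 × 1.030197 = 267.0086
Market kr 278.12 > fair 267.0086: forward overpriced → cash-and-carry (borrow at r, buy the stock and collect the dividends, short the forward).
Profit at T = |F_mkt − F*| = |278.12 − 267.0086| = kr 11.11 per share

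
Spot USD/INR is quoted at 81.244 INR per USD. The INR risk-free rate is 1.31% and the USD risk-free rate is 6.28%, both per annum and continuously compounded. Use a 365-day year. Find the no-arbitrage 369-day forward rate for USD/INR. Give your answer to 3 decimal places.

77.263

F = S·e^((r_INR − r_USD)T) = 81.244 · e^((0.0131 − 0.0628) × 369/365)
= 81.244 · e^-0.050245 = 81.244 × 0.950996
F = 77.263 INR per USD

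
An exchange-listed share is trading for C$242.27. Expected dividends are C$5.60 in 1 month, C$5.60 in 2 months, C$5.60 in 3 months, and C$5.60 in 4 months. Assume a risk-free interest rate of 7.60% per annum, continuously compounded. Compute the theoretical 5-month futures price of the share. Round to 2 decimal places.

C$227.31

PV(dividends) I = 5.60·e^(−0.0760·1/12) + 5.60·e^(−0.0760·2/12) + 5.60·e^(−0.0760·3/12) + 5.60·e^(−0.0760·4/12)
I = 5.5646 + 5.5295 + 5.4946 + 5.4599 = 22.0486
F = (S − I)·e^(rT) = (242.27 − 22.0486) · e^(0.0760·5/12)
= 220.2214 · e^0.031667 = 220.2214 × 1.032174 = C$227.31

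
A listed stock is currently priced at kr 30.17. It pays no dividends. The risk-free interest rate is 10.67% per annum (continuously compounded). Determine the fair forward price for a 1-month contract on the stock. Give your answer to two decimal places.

F = S·e^(rT) = 30.17 · e^(0.1067 × 1/12)
= 30.17 · e^0.008892 = 30.17 × 1.008932
F = kr 30.44

kr 30.44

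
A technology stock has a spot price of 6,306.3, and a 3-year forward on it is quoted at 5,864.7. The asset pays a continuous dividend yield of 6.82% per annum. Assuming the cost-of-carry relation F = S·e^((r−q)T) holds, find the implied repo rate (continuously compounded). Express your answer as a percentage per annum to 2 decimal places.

4.40%

From F = S·e^((r−q)T): (r − q) = ln(F/S)/T
ln(5864.7/6306.3) = ln(0.929975) = -0.072598
(r − q) = -0.072598 / (3) = -0.024199
r = ln(F/S)/T + q = -0.024199 + 0.0682 = 0.044001
r = 4.40%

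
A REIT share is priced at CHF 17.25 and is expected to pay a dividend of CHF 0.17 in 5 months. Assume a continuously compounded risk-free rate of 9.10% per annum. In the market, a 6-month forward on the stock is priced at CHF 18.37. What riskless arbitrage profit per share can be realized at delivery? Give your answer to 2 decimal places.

PV(dividends) I = 0.17·e^(−0.0910·5/12) = 0.1637
Fair forward F* = (S − I)·e^(rT) = (17.25 − 0.1637)·e^0.045500 = 17.0863 × 1.046551 = 17.8817
Market CHF 18.37 > fair 17.8817: forward overpriced → cash-and-carry (borrow at r, buy the stock and collect the dividends, short the forward).
Profit at T = |F_mkt − F*| = |18.37 − 17.8817| = CHF 0.49 per share

CHF 0.49 per share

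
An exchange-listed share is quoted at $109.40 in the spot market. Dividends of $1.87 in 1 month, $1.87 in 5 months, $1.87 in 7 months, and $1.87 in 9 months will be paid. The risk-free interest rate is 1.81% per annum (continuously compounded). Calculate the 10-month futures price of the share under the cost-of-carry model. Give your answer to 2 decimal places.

PV(dividends) I = 1.87·e^(−0.0181·1/12) + 1.87·e^(−0.0181·5/12) + 1.87·e^(−0.0181·7/12) + 1.87·e^(−0.0181·9/12)
I = 1.8672 + 1.8560 + 1.8504 + 1.8448 = 7.4184
F = (S − I)·e^(rT) = (109.40 − 7.4184) · e^(0.0181·10/12)
= 101.9816 · e^0.015083 = 101.9816 × 1.015197 = $103.53

$103.53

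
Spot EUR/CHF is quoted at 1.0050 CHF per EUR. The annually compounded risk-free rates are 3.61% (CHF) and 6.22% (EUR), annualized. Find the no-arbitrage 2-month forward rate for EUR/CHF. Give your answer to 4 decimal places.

1.0008

By covered interest parity, F = S · (1+r_CHF)^T / (1+r_EUR)^T
= 1.0050 × 1.005928 / 1.010108 = 1.0050 × 0.995862
F = 1.0008 CHF per EUR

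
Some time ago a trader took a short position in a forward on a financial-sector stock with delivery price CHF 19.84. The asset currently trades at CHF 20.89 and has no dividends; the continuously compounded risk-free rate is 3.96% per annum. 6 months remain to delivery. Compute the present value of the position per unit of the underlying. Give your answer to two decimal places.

-CHF 1.44

Current fair forward for the remaining 6 months: F = S·e^(r·T), r = 0.0396
F = 20.89 · e^(0.0396 × 6/12) = 20.89 × 1.019997 = 21.3077
Value of long forward = (F − K)·e^(−rT) = (21.3077 − 19.84) · e^(−0.0396·6/12)
= 1.4677 × 0.980395 = 1.44
Short position value = −(long value) = -CHF 1.44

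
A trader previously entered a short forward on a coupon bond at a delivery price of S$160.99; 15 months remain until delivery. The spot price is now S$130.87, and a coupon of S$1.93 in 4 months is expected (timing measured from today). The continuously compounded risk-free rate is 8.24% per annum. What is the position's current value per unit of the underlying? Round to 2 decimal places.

PV(remaining coupons) I = 1.93·e^(−0.0824·4/12) = 1.8777
Current forward F = (S − I)·e^(rT) = (130.87 − 1.8777)·e^(0.0824·15/12) = 128.9923 × 1.108491 = 142.9868
Value (long) = (F − K)·e^(−rT) = (142.9868 − 160.99) × 0.902127 = -16.2412
Short position value = −(long value) = S$16.24

S$16.24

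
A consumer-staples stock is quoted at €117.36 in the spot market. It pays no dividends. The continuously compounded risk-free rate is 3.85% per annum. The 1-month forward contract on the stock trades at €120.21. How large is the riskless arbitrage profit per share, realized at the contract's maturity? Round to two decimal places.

€2.47 per share

Fair forward: F* = S·e^(carry·T), with carry = r = 0.0385
F* = 117.36 · e^(0.0385 × 1/12) = 117.36 · e^0.003208 = 117.36 × 1.003213 = €117.7371
Market €120.21 > fair €117.7371: forward overpriced → cash-and-carry (buy spot, short the forward).
At maturity, profit = |F_mkt − F*| = |120.21 − 117.7371| = €2.47 per share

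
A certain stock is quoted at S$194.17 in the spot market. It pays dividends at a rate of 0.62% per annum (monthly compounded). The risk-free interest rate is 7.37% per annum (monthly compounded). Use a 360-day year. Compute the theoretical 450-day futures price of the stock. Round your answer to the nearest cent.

F = S · (1+r/12)^(12T) / (1+q/12)^(12T)
= 194.17 × 1.096193 / 1.007778 = 194.17 × 1.087733
F = S$211.21

S$211.21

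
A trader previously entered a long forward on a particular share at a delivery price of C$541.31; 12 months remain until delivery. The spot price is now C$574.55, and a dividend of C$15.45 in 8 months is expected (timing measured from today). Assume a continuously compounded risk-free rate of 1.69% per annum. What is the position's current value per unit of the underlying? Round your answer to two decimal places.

C$27.03

PV(remaining dividends) I = 15.45·e^(−0.0169·8/12) = 15.2769
Current forward F = (S − I)·e^(rT) = (574.55 − 15.2769)·e^(0.0169·12/12) = 559.2731 × 1.017044 = 568.8054
Value (long) = (F − K)·e^(−rT) = (568.8054 − 541.31) × 0.983242 = 27.0346
Value = C$27.03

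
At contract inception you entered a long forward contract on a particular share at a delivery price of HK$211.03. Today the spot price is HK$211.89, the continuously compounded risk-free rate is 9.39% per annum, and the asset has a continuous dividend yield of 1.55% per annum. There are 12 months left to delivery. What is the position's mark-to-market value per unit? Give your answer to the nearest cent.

HK$16.51

Current fair forward for the remaining 12 months: F = S·e^((r − q)·T), (r − q) = 0.0939 − 0.0155 = 0.0784
F = 211.89 · e^(0.0784 × 12/12) = 211.89 × 1.081555 = 229.1707
Value of long forward = (F − K)·e^(−rT) = (229.1707 − 211.03) · e^(−0.0939·12/12)
= 18.1407 × 0.910374 = 16.51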